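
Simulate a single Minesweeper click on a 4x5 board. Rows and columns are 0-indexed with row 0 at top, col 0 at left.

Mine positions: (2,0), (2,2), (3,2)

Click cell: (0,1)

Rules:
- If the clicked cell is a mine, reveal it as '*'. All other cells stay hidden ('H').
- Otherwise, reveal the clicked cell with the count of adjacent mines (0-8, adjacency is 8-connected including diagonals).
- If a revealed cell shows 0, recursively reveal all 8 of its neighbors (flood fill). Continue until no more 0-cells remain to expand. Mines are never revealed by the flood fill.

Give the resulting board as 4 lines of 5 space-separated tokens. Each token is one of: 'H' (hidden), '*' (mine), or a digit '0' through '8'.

0 0 0 0 0
1 2 1 1 0
H H H 2 0
H H H 2 0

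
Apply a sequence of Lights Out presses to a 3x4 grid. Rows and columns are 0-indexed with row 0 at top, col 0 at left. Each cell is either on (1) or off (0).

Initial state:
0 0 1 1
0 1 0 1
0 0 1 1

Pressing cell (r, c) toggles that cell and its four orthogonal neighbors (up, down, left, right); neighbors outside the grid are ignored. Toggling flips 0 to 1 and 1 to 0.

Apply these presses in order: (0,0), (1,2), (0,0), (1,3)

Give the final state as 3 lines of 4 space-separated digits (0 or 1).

Answer: 0 0 0 0
0 0 0 1
0 0 0 0

Derivation:
After press 1 at (0,0):
1 1 1 1
1 1 0 1
0 0 1 1

After press 2 at (1,2):
1 1 0 1
1 0 1 0
0 0 0 1

After press 3 at (0,0):
0 0 0 1
0 0 1 0
0 0 0 1

After press 4 at (1,3):
0 0 0 0
0 0 0 1
0 0 0 0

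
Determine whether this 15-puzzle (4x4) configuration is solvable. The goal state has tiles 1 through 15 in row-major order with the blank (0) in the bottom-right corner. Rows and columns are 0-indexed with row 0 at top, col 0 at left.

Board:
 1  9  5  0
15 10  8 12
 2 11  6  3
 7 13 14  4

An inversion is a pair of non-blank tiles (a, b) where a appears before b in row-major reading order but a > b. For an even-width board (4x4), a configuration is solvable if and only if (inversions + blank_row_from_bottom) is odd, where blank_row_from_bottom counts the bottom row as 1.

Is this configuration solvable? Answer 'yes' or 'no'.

Inversions: 47
Blank is in row 0 (0-indexed from top), which is row 4 counting from the bottom (bottom = 1).
47 + 4 = 51, which is odd, so the puzzle is solvable.

Answer: yes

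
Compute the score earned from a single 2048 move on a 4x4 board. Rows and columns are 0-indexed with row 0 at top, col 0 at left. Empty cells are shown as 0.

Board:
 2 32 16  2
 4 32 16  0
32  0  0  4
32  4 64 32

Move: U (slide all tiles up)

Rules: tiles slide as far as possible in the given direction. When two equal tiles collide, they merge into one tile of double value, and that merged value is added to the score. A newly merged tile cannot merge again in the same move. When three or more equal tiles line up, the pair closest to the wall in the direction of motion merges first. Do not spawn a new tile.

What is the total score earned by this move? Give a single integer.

Slide up:
col 0: [2, 4, 32, 32] -> [2, 4, 64, 0]  score +64 (running 64)
col 1: [32, 32, 0, 4] -> [64, 4, 0, 0]  score +64 (running 128)
col 2: [16, 16, 0, 64] -> [32, 64, 0, 0]  score +32 (running 160)
col 3: [2, 0, 4, 32] -> [2, 4, 32, 0]  score +0 (running 160)
Board after move:
 2 64 32  2
 4  4 64  4
64  0  0 32
 0  0  0  0

Answer: 160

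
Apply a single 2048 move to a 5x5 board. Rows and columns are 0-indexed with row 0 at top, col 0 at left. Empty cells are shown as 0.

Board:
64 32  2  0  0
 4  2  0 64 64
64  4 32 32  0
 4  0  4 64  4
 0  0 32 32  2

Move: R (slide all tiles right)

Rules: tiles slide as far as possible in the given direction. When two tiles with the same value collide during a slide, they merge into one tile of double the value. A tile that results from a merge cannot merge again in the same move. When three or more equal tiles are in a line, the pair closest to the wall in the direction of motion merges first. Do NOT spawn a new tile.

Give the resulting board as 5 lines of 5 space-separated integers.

Slide right:
row 0: [64, 32, 2, 0, 0] -> [0, 0, 64, 32, 2]
row 1: [4, 2, 0, 64, 64] -> [0, 0, 4, 2, 128]
row 2: [64, 4, 32, 32, 0] -> [0, 0, 64, 4, 64]
row 3: [4, 0, 4, 64, 4] -> [0, 0, 8, 64, 4]
row 4: [0, 0, 32, 32, 2] -> [0, 0, 0, 64, 2]

Answer:   0   0  64  32   2
  0   0   4   2 128
  0   0  64   4  64
  0   0   8  64   4
  0   0   0  64   2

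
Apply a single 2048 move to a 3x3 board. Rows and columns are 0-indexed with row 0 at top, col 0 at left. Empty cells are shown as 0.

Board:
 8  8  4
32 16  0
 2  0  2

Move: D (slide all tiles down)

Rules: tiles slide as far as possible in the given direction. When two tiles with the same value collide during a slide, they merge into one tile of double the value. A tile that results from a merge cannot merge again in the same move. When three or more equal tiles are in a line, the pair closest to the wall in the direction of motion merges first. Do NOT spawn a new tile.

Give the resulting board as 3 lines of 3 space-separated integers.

Slide down:
col 0: [8, 32, 2] -> [8, 32, 2]
col 1: [8, 16, 0] -> [0, 8, 16]
col 2: [4, 0, 2] -> [0, 4, 2]

Answer:  8  0  0
32  8  4
 2 16  2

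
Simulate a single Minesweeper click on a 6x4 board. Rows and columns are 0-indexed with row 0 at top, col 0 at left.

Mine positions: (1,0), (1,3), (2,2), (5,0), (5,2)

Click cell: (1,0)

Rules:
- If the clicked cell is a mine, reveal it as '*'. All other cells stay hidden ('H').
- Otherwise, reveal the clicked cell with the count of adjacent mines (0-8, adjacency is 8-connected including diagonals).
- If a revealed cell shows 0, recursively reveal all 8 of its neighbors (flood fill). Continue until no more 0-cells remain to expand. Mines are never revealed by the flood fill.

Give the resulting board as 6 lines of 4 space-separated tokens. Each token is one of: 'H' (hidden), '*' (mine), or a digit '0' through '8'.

H H H H
* H H H
H H H H
H H H H
H H H H
H H H H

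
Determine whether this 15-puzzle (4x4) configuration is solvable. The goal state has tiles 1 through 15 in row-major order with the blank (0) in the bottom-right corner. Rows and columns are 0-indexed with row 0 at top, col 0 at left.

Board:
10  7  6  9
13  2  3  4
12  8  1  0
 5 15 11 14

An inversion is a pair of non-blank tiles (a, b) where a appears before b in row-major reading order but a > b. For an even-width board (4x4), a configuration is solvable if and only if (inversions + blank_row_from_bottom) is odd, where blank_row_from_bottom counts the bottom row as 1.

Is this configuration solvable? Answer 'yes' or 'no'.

Answer: yes

Derivation:
Inversions: 45
Blank is in row 2 (0-indexed from top), which is row 2 counting from the bottom (bottom = 1).
45 + 2 = 47, which is odd, so the puzzle is solvable.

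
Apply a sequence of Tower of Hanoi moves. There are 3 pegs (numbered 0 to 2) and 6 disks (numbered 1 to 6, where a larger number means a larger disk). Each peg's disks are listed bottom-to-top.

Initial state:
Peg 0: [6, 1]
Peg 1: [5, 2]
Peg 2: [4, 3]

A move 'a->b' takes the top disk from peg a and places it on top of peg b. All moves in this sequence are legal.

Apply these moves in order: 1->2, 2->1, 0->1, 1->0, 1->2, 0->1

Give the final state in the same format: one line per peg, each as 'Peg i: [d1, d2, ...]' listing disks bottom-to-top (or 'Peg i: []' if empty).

Answer: Peg 0: [6]
Peg 1: [5, 1]
Peg 2: [4, 3, 2]

Derivation:
After move 1 (1->2):
Peg 0: [6, 1]
Peg 1: [5]
Peg 2: [4, 3, 2]

After move 2 (2->1):
Peg 0: [6, 1]
Peg 1: [5, 2]
Peg 2: [4, 3]

After move 3 (0->1):
Peg 0: [6]
Peg 1: [5, 2, 1]
Peg 2: [4, 3]

After move 4 (1->0):
Peg 0: [6, 1]
Peg 1: [5, 2]
Peg 2: [4, 3]

After move 5 (1->2):
Peg 0: [6, 1]
Peg 1: [5]
Peg 2: [4, 3, 2]

After move 6 (0->1):
Peg 0: [6]
Peg 1: [5, 1]
Peg 2: [4, 3, 2]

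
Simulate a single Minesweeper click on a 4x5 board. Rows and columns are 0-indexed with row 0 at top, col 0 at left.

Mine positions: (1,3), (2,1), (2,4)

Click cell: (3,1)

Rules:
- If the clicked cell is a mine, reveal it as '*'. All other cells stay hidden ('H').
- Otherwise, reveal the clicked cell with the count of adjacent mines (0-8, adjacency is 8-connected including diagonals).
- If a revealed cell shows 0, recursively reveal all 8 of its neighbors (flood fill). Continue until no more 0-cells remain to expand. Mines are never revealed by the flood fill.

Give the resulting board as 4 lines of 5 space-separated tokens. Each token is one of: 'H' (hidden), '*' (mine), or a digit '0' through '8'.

H H H H H
H H H H H
H H H H H
H 1 H H H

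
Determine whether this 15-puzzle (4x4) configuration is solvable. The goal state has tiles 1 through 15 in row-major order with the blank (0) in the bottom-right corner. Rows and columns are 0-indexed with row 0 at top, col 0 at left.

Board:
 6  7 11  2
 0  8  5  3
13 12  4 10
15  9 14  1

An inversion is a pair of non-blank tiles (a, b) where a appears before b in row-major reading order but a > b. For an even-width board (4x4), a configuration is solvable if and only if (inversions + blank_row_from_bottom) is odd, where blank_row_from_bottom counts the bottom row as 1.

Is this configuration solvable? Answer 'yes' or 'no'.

Inversions: 44
Blank is in row 1 (0-indexed from top), which is row 3 counting from the bottom (bottom = 1).
44 + 3 = 47, which is odd, so the puzzle is solvable.

Answer: yes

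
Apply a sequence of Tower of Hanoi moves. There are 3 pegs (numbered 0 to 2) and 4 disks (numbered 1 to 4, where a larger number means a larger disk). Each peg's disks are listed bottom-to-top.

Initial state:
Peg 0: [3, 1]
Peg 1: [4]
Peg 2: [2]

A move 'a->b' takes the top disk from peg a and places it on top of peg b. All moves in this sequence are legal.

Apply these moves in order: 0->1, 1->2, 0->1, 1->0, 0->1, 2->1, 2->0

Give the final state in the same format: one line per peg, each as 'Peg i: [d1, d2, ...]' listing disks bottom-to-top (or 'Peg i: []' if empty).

After move 1 (0->1):
Peg 0: [3]
Peg 1: [4, 1]
Peg 2: [2]

After move 2 (1->2):
Peg 0: [3]
Peg 1: [4]
Peg 2: [2, 1]

After move 3 (0->1):
Peg 0: []
Peg 1: [4, 3]
Peg 2: [2, 1]

After move 4 (1->0):
Peg 0: [3]
Peg 1: [4]
Peg 2: [2, 1]

After move 5 (0->1):
Peg 0: []
Peg 1: [4, 3]
Peg 2: [2, 1]

After move 6 (2->1):
Peg 0: []
Peg 1: [4, 3, 1]
Peg 2: [2]

After move 7 (2->0):
Peg 0: [2]
Peg 1: [4, 3, 1]
Peg 2: []

Answer: Peg 0: [2]
Peg 1: [4, 3, 1]
Peg 2: []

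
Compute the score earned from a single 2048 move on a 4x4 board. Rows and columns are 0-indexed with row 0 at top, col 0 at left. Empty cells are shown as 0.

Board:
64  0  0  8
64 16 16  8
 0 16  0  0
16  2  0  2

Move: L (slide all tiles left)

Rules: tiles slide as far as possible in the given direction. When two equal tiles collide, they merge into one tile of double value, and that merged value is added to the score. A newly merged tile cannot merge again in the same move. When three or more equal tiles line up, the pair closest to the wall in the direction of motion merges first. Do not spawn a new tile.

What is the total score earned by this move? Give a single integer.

Answer: 36

Derivation:
Slide left:
row 0: [64, 0, 0, 8] -> [64, 8, 0, 0]  score +0 (running 0)
row 1: [64, 16, 16, 8] -> [64, 32, 8, 0]  score +32 (running 32)
row 2: [0, 16, 0, 0] -> [16, 0, 0, 0]  score +0 (running 32)
row 3: [16, 2, 0, 2] -> [16, 4, 0, 0]  score +4 (running 36)
Board after move:
64  8  0  0
64 32  8  0
16  0  0  0
16  4  0  0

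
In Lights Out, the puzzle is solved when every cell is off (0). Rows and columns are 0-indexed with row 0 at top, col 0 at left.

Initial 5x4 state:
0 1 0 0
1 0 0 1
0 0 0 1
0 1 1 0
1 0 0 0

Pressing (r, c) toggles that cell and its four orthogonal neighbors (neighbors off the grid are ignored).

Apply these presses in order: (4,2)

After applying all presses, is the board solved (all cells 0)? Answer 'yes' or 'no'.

Answer: no

Derivation:
After press 1 at (4,2):
0 1 0 0
1 0 0 1
0 0 0 1
0 1 0 0
1 1 1 1

Lights still on: 9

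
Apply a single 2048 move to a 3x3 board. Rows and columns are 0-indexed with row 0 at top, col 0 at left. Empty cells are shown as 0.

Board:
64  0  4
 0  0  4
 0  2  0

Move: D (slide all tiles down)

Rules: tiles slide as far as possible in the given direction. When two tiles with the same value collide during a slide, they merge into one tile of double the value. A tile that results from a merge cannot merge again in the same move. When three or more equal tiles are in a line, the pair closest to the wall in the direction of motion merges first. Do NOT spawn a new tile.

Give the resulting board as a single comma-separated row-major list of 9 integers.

Slide down:
col 0: [64, 0, 0] -> [0, 0, 64]
col 1: [0, 0, 2] -> [0, 0, 2]
col 2: [4, 4, 0] -> [0, 0, 8]

Answer: 0, 0, 0, 0, 0, 0, 64, 2, 8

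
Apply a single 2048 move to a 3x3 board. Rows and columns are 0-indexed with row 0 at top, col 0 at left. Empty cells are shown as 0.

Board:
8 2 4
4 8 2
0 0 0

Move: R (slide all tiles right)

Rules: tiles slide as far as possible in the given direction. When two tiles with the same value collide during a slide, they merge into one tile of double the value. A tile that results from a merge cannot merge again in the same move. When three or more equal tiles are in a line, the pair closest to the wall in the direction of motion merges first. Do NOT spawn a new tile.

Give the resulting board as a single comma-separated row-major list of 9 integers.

Answer: 8, 2, 4, 4, 8, 2, 0, 0, 0

Derivation:
Slide right:
row 0: [8, 2, 4] -> [8, 2, 4]
row 1: [4, 8, 2] -> [4, 8, 2]
row 2: [0, 0, 0] -> [0, 0, 0]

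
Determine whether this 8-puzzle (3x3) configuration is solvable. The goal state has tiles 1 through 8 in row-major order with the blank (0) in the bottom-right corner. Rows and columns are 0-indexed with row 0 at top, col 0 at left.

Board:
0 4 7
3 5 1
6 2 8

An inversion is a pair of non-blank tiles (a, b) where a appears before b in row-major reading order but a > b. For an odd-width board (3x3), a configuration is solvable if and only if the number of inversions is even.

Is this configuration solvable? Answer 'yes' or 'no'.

Inversions (pairs i<j in row-major order where tile[i] > tile[j] > 0): 13
13 is odd, so the puzzle is not solvable.

Answer: no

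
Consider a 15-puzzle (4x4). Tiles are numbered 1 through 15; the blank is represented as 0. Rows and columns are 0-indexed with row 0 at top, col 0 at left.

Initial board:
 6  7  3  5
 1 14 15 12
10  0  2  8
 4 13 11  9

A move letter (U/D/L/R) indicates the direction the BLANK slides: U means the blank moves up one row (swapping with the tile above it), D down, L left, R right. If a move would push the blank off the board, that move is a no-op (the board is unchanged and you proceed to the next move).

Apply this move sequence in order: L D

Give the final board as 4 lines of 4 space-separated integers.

Answer:  6  7  3  5
 1 14 15 12
 4 10  2  8
 0 13 11  9

Derivation:
After move 1 (L):
 6  7  3  5
 1 14 15 12
 0 10  2  8
 4 13 11  9

After move 2 (D):
 6  7  3  5
 1 14 15 12
 4 10  2  8
 0 13 11  9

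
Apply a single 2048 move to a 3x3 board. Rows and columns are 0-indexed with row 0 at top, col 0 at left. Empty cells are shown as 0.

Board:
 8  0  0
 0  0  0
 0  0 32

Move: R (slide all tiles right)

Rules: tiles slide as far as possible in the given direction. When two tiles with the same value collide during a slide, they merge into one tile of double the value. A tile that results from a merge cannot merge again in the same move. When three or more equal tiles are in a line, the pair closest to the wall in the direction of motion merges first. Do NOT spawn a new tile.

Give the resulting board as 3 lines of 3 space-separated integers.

Slide right:
row 0: [8, 0, 0] -> [0, 0, 8]
row 1: [0, 0, 0] -> [0, 0, 0]
row 2: [0, 0, 32] -> [0, 0, 32]

Answer:  0  0  8
 0  0  0
 0  0 32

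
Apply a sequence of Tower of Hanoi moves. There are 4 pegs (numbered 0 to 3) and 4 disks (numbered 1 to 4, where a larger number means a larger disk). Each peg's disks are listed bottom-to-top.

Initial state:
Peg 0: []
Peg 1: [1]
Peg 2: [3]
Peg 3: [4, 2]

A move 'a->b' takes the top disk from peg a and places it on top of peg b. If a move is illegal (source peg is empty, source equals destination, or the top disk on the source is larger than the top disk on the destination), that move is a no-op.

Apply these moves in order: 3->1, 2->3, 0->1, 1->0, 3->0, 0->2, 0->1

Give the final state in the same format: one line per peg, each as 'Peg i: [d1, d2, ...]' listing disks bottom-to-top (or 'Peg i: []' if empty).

After move 1 (3->1):
Peg 0: []
Peg 1: [1]
Peg 2: [3]
Peg 3: [4, 2]

After move 2 (2->3):
Peg 0: []
Peg 1: [1]
Peg 2: [3]
Peg 3: [4, 2]

After move 3 (0->1):
Peg 0: []
Peg 1: [1]
Peg 2: [3]
Peg 3: [4, 2]

After move 4 (1->0):
Peg 0: [1]
Peg 1: []
Peg 2: [3]
Peg 3: [4, 2]

After move 5 (3->0):
Peg 0: [1]
Peg 1: []
Peg 2: [3]
Peg 3: [4, 2]

After move 6 (0->2):
Peg 0: []
Peg 1: []
Peg 2: [3, 1]
Peg 3: [4, 2]

After move 7 (0->1):
Peg 0: []
Peg 1: []
Peg 2: [3, 1]
Peg 3: [4, 2]

Answer: Peg 0: []
Peg 1: []
Peg 2: [3, 1]
Peg 3: [4, 2]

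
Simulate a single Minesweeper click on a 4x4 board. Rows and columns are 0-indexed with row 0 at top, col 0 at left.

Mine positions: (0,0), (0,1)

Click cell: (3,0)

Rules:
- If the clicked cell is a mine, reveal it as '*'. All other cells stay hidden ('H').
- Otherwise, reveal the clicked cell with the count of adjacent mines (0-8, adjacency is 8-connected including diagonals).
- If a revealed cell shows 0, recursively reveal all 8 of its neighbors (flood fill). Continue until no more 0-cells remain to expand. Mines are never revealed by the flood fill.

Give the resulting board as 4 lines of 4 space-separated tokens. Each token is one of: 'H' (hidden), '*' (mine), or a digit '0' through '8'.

H H 1 0
2 2 1 0
0 0 0 0
0 0 0 0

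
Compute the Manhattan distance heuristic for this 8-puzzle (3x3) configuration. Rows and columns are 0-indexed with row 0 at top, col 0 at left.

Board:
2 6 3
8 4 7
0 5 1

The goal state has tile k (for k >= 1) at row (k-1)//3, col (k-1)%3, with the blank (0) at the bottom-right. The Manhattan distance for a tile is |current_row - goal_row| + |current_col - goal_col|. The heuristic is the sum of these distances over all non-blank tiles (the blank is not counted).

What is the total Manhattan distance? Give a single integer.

Tile 2: at (0,0), goal (0,1), distance |0-0|+|0-1| = 1
Tile 6: at (0,1), goal (1,2), distance |0-1|+|1-2| = 2
Tile 3: at (0,2), goal (0,2), distance |0-0|+|2-2| = 0
Tile 8: at (1,0), goal (2,1), distance |1-2|+|0-1| = 2
Tile 4: at (1,1), goal (1,0), distance |1-1|+|1-0| = 1
Tile 7: at (1,2), goal (2,0), distance |1-2|+|2-0| = 3
Tile 5: at (2,1), goal (1,1), distance |2-1|+|1-1| = 1
Tile 1: at (2,2), goal (0,0), distance |2-0|+|2-0| = 4
Sum: 1 + 2 + 0 + 2 + 1 + 3 + 1 + 4 = 14

Answer: 14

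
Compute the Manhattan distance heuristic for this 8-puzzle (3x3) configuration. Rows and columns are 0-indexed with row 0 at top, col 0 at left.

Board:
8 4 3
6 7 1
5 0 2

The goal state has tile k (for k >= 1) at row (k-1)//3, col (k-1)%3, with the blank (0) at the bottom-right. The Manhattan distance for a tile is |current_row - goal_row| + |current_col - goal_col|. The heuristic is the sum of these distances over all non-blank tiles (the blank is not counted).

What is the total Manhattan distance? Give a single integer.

Tile 8: at (0,0), goal (2,1), distance |0-2|+|0-1| = 3
Tile 4: at (0,1), goal (1,0), distance |0-1|+|1-0| = 2
Tile 3: at (0,2), goal (0,2), distance |0-0|+|2-2| = 0
Tile 6: at (1,0), goal (1,2), distance |1-1|+|0-2| = 2
Tile 7: at (1,1), goal (2,0), distance |1-2|+|1-0| = 2
Tile 1: at (1,2), goal (0,0), distance |1-0|+|2-0| = 3
Tile 5: at (2,0), goal (1,1), distance |2-1|+|0-1| = 2
Tile 2: at (2,2), goal (0,1), distance |2-0|+|2-1| = 3
Sum: 3 + 2 + 0 + 2 + 2 + 3 + 2 + 3 = 17

Answer: 17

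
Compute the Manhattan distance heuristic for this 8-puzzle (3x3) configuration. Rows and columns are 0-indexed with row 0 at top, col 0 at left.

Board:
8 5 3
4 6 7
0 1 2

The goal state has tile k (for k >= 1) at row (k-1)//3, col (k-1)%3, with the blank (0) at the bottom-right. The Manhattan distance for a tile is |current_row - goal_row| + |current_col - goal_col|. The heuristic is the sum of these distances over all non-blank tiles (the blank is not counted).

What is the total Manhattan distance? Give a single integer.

Tile 8: (0,0)->(2,1) = 3
Tile 5: (0,1)->(1,1) = 1
Tile 3: (0,2)->(0,2) = 0
Tile 4: (1,0)->(1,0) = 0
Tile 6: (1,1)->(1,2) = 1
Tile 7: (1,2)->(2,0) = 3
Tile 1: (2,1)->(0,0) = 3
Tile 2: (2,2)->(0,1) = 3
Sum: 3 + 1 + 0 + 0 + 1 + 3 + 3 + 3 = 14

Answer: 14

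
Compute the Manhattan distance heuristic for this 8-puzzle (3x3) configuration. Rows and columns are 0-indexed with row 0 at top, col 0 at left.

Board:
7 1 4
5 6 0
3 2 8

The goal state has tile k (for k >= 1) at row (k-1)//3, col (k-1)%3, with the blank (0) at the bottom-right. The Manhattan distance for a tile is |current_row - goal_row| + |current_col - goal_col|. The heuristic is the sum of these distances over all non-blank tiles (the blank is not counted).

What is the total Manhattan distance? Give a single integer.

Answer: 15

Derivation:
Tile 7: (0,0)->(2,0) = 2
Tile 1: (0,1)->(0,0) = 1
Tile 4: (0,2)->(1,0) = 3
Tile 5: (1,0)->(1,1) = 1
Tile 6: (1,1)->(1,2) = 1
Tile 3: (2,0)->(0,2) = 4
Tile 2: (2,1)->(0,1) = 2
Tile 8: (2,2)->(2,1) = 1
Sum: 2 + 1 + 3 + 1 + 1 + 4 + 2 + 1 = 15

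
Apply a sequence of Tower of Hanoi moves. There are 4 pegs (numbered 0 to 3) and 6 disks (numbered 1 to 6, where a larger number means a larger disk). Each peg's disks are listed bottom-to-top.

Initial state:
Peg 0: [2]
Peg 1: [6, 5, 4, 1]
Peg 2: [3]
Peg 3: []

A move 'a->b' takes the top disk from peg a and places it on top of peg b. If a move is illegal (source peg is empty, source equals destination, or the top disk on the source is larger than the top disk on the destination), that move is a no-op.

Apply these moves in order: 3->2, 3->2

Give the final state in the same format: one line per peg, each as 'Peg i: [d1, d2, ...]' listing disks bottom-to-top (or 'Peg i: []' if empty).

After move 1 (3->2):
Peg 0: [2]
Peg 1: [6, 5, 4, 1]
Peg 2: [3]
Peg 3: []

After move 2 (3->2):
Peg 0: [2]
Peg 1: [6, 5, 4, 1]
Peg 2: [3]
Peg 3: []

Answer: Peg 0: [2]
Peg 1: [6, 5, 4, 1]
Peg 2: [3]
Peg 3: []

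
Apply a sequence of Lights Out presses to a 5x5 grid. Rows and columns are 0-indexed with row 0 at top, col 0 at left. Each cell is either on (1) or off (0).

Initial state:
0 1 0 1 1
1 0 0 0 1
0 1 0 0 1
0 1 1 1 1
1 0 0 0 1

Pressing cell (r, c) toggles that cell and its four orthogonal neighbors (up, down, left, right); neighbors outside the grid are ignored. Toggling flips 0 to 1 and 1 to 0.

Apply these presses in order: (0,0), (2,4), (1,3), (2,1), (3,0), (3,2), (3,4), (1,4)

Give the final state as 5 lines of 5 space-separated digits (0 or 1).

Answer: 1 0 0 0 0
0 1 1 0 0
0 0 0 0 0
1 0 0 1 1
0 0 1 0 0

Derivation:
After press 1 at (0,0):
1 0 0 1 1
0 0 0 0 1
0 1 0 0 1
0 1 1 1 1
1 0 0 0 1

After press 2 at (2,4):
1 0 0 1 1
0 0 0 0 0
0 1 0 1 0
0 1 1 1 0
1 0 0 0 1

After press 3 at (1,3):
1 0 0 0 1
0 0 1 1 1
0 1 0 0 0
0 1 1 1 0
1 0 0 0 1

After press 4 at (2,1):
1 0 0 0 1
0 1 1 1 1
1 0 1 0 0
0 0 1 1 0
1 0 0 0 1

After press 5 at (3,0):
1 0 0 0 1
0 1 1 1 1
0 0 1 0 0
1 1 1 1 0
0 0 0 0 1

After press 6 at (3,2):
1 0 0 0 1
0 1 1 1 1
0 0 0 0 0
1 0 0 0 0
0 0 1 0 1

After press 7 at (3,4):
1 0 0 0 1
0 1 1 1 1
0 0 0 0 1
1 0 0 1 1
0 0 1 0 0

After press 8 at (1,4):
1 0 0 0 0
0 1 1 0 0
0 0 0 0 0
1 0 0 1 1
0 0 1 0 0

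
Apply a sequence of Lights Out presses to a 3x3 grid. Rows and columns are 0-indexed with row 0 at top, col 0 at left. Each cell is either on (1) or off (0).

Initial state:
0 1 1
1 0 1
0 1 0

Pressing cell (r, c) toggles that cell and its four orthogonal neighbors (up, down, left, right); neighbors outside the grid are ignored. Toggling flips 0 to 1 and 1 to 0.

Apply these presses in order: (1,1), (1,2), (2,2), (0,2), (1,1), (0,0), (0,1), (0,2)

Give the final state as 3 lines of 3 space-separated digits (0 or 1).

After press 1 at (1,1):
0 0 1
0 1 0
0 0 0

After press 2 at (1,2):
0 0 0
0 0 1
0 0 1

After press 3 at (2,2):
0 0 0
0 0 0
0 1 0

After press 4 at (0,2):
0 1 1
0 0 1
0 1 0

After press 5 at (1,1):
0 0 1
1 1 0
0 0 0

After press 6 at (0,0):
1 1 1
0 1 0
0 0 0

After press 7 at (0,1):
0 0 0
0 0 0
0 0 0

After press 8 at (0,2):
0 1 1
0 0 1
0 0 0

Answer: 0 1 1
0 0 1
0 0 0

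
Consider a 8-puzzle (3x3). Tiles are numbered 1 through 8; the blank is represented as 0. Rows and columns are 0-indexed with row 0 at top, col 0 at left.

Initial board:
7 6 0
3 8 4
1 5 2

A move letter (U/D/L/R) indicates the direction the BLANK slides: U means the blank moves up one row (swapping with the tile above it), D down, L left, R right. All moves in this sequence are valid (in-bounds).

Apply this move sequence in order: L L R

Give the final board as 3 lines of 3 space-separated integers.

After move 1 (L):
7 0 6
3 8 4
1 5 2

After move 2 (L):
0 7 6
3 8 4
1 5 2

After move 3 (R):
7 0 6
3 8 4
1 5 2

Answer: 7 0 6
3 8 4
1 5 2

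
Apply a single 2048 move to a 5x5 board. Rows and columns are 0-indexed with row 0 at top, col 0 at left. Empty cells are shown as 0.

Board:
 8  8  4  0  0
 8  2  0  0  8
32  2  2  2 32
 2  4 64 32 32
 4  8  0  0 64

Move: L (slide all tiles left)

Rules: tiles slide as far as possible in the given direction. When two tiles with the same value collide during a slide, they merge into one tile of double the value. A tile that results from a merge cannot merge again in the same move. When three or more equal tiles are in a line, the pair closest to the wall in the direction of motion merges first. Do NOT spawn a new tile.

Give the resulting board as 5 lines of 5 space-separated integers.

Answer: 16  4  0  0  0
 8  2  8  0  0
32  4  2 32  0
 2  4 64 64  0
 4  8 64  0  0

Derivation:
Slide left:
row 0: [8, 8, 4, 0, 0] -> [16, 4, 0, 0, 0]
row 1: [8, 2, 0, 0, 8] -> [8, 2, 8, 0, 0]
row 2: [32, 2, 2, 2, 32] -> [32, 4, 2, 32, 0]
row 3: [2, 4, 64, 32, 32] -> [2, 4, 64, 64, 0]
row 4: [4, 8, 0, 0, 64] -> [4, 8, 64, 0, 0]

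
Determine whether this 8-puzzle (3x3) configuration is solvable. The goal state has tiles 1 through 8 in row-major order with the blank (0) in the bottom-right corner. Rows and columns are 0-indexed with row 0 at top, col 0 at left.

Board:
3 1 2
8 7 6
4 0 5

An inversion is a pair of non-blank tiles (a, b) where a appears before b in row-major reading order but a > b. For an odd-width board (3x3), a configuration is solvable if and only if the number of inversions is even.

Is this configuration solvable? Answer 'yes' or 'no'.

Inversions (pairs i<j in row-major order where tile[i] > tile[j] > 0): 11
11 is odd, so the puzzle is not solvable.

Answer: no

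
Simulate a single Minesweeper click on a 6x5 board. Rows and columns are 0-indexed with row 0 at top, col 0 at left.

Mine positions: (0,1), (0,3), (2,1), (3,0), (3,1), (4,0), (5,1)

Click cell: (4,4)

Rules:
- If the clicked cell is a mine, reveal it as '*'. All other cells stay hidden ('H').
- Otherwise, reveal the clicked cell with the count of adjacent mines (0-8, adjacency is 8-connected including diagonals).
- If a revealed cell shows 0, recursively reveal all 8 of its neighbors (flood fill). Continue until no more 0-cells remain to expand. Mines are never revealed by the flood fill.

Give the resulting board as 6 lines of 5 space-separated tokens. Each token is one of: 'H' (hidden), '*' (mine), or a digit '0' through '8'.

H H H H H
H H 3 1 1
H H 2 0 0
H H 2 0 0
H H 2 0 0
H H 1 0 0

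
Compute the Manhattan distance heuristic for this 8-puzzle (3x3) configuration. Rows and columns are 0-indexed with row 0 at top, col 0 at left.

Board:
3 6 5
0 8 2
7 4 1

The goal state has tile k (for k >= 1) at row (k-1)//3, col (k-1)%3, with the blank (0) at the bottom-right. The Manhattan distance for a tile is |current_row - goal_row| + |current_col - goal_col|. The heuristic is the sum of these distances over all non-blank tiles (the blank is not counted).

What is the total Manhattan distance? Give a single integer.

Answer: 15

Derivation:
Tile 3: at (0,0), goal (0,2), distance |0-0|+|0-2| = 2
Tile 6: at (0,1), goal (1,2), distance |0-1|+|1-2| = 2
Tile 5: at (0,2), goal (1,1), distance |0-1|+|2-1| = 2
Tile 8: at (1,1), goal (2,1), distance |1-2|+|1-1| = 1
Tile 2: at (1,2), goal (0,1), distance |1-0|+|2-1| = 2
Tile 7: at (2,0), goal (2,0), distance |2-2|+|0-0| = 0
Tile 4: at (2,1), goal (1,0), distance |2-1|+|1-0| = 2
Tile 1: at (2,2), goal (0,0), distance |2-0|+|2-0| = 4
Sum: 2 + 2 + 2 + 1 + 2 + 0 + 2 + 4 = 15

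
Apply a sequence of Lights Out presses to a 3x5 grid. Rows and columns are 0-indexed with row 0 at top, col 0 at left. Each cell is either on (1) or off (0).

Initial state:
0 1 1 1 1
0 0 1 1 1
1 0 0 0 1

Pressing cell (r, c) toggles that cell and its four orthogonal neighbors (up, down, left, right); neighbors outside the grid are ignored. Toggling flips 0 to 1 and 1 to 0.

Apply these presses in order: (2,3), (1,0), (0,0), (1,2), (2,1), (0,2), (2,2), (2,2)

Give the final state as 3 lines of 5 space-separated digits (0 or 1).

After press 1 at (2,3):
0 1 1 1 1
0 0 1 0 1
1 0 1 1 0

After press 2 at (1,0):
1 1 1 1 1
1 1 1 0 1
0 0 1 1 0

After press 3 at (0,0):
0 0 1 1 1
0 1 1 0 1
0 0 1 1 0

After press 4 at (1,2):
0 0 0 1 1
0 0 0 1 1
0 0 0 1 0

After press 5 at (2,1):
0 0 0 1 1
0 1 0 1 1
1 1 1 1 0

After press 6 at (0,2):
0 1 1 0 1
0 1 1 1 1
1 1 1 1 0

After press 7 at (2,2):
0 1 1 0 1
0 1 0 1 1
1 0 0 0 0

After press 8 at (2,2):
0 1 1 0 1
0 1 1 1 1
1 1 1 1 0

Answer: 0 1 1 0 1
0 1 1 1 1
1 1 1 1 0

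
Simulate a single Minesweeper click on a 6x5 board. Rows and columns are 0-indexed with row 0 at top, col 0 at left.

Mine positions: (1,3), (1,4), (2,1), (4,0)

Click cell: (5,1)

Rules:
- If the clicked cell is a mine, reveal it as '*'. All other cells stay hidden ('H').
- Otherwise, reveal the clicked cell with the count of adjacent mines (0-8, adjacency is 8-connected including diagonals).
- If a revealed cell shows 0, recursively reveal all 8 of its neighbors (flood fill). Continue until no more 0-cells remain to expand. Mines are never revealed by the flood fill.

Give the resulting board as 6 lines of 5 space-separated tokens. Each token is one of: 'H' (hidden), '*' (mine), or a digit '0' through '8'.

H H H H H
H H H H H
H H H H H
H H H H H
H H H H H
H 1 H H H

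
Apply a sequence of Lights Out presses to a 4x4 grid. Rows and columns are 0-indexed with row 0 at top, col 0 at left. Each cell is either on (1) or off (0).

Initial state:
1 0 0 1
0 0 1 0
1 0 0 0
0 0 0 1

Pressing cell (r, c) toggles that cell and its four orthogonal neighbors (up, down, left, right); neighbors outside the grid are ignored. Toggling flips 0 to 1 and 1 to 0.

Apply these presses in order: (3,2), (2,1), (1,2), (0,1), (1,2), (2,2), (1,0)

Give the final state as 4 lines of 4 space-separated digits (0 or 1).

After press 1 at (3,2):
1 0 0 1
0 0 1 0
1 0 1 0
0 1 1 0

After press 2 at (2,1):
1 0 0 1
0 1 1 0
0 1 0 0
0 0 1 0

After press 3 at (1,2):
1 0 1 1
0 0 0 1
0 1 1 0
0 0 1 0

After press 4 at (0,1):
0 1 0 1
0 1 0 1
0 1 1 0
0 0 1 0

After press 5 at (1,2):
0 1 1 1
0 0 1 0
0 1 0 0
0 0 1 0

After press 6 at (2,2):
0 1 1 1
0 0 0 0
0 0 1 1
0 0 0 0

After press 7 at (1,0):
1 1 1 1
1 1 0 0
1 0 1 1
0 0 0 0

Answer: 1 1 1 1
1 1 0 0
1 0 1 1
0 0 0 0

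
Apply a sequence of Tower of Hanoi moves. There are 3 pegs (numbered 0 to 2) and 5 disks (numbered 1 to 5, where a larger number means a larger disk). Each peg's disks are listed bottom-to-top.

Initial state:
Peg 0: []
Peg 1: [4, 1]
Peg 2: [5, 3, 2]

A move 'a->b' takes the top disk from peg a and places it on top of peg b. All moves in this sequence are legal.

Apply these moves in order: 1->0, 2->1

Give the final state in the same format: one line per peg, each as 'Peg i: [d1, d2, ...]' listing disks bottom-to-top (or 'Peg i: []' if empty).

Answer: Peg 0: [1]
Peg 1: [4, 2]
Peg 2: [5, 3]

Derivation:
After move 1 (1->0):
Peg 0: [1]
Peg 1: [4]
Peg 2: [5, 3, 2]

After move 2 (2->1):
Peg 0: [1]
Peg 1: [4, 2]
Peg 2: [5, 3]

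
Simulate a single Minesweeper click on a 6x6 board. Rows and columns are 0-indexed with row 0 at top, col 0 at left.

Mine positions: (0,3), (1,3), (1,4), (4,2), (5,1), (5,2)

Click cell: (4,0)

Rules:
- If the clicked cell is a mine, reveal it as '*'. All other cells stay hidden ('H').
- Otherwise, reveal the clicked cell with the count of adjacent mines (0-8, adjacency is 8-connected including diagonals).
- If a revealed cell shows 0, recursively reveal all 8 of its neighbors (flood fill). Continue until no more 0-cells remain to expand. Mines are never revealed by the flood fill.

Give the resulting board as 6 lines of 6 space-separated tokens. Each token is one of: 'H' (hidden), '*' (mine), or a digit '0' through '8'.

H H H H H H
H H H H H H
H H H H H H
H H H H H H
1 H H H H H
H H H H H H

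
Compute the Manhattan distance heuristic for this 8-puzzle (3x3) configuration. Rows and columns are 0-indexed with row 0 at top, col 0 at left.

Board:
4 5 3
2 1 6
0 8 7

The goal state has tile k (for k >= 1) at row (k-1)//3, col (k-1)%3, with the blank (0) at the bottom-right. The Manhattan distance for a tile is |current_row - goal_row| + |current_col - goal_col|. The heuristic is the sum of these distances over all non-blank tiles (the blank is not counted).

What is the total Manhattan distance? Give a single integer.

Tile 4: at (0,0), goal (1,0), distance |0-1|+|0-0| = 1
Tile 5: at (0,1), goal (1,1), distance |0-1|+|1-1| = 1
Tile 3: at (0,2), goal (0,2), distance |0-0|+|2-2| = 0
Tile 2: at (1,0), goal (0,1), distance |1-0|+|0-1| = 2
Tile 1: at (1,1), goal (0,0), distance |1-0|+|1-0| = 2
Tile 6: at (1,2), goal (1,2), distance |1-1|+|2-2| = 0
Tile 8: at (2,1), goal (2,1), distance |2-2|+|1-1| = 0
Tile 7: at (2,2), goal (2,0), distance |2-2|+|2-0| = 2
Sum: 1 + 1 + 0 + 2 + 2 + 0 + 0 + 2 = 8

Answer: 8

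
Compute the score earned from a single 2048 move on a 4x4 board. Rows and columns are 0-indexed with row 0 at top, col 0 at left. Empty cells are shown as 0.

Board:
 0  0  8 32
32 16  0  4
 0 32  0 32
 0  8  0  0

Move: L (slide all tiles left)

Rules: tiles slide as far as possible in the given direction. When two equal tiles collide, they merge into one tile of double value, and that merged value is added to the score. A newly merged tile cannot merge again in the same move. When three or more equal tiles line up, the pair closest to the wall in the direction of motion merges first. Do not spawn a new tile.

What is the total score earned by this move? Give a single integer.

Slide left:
row 0: [0, 0, 8, 32] -> [8, 32, 0, 0]  score +0 (running 0)
row 1: [32, 16, 0, 4] -> [32, 16, 4, 0]  score +0 (running 0)
row 2: [0, 32, 0, 32] -> [64, 0, 0, 0]  score +64 (running 64)
row 3: [0, 8, 0, 0] -> [8, 0, 0, 0]  score +0 (running 64)
Board after move:
 8 32  0  0
32 16  4  0
64  0  0  0
 8  0  0  0

Answer: 64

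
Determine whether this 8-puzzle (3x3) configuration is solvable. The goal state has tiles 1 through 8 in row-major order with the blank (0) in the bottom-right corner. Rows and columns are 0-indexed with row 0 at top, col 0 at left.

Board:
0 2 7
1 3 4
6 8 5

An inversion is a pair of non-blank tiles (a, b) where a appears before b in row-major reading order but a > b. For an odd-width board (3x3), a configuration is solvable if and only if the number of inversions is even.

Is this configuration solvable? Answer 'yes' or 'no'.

Inversions (pairs i<j in row-major order where tile[i] > tile[j] > 0): 8
8 is even, so the puzzle is solvable.

Answer: yes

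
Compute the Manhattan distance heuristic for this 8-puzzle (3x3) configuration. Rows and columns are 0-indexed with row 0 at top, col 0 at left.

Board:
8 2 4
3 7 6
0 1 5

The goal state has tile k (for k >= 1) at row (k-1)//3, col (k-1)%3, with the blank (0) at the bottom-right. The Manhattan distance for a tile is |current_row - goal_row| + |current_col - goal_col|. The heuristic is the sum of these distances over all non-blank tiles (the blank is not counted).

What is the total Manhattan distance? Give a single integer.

Answer: 16

Derivation:
Tile 8: (0,0)->(2,1) = 3
Tile 2: (0,1)->(0,1) = 0
Tile 4: (0,2)->(1,0) = 3
Tile 3: (1,0)->(0,2) = 3
Tile 7: (1,1)->(2,0) = 2
Tile 6: (1,2)->(1,2) = 0
Tile 1: (2,1)->(0,0) = 3
Tile 5: (2,2)->(1,1) = 2
Sum: 3 + 0 + 3 + 3 + 2 + 0 + 3 + 2 = 16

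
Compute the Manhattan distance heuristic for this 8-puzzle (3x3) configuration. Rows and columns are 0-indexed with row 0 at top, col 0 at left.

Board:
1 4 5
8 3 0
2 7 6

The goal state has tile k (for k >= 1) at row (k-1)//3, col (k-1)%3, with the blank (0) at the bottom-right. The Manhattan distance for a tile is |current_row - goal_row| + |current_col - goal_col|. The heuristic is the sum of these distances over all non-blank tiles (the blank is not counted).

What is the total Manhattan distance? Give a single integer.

Answer: 13

Derivation:
Tile 1: (0,0)->(0,0) = 0
Tile 4: (0,1)->(1,0) = 2
Tile 5: (0,2)->(1,1) = 2
Tile 8: (1,0)->(2,1) = 2
Tile 3: (1,1)->(0,2) = 2
Tile 2: (2,0)->(0,1) = 3
Tile 7: (2,1)->(2,0) = 1
Tile 6: (2,2)->(1,2) = 1
Sum: 0 + 2 + 2 + 2 + 2 + 3 + 1 + 1 = 13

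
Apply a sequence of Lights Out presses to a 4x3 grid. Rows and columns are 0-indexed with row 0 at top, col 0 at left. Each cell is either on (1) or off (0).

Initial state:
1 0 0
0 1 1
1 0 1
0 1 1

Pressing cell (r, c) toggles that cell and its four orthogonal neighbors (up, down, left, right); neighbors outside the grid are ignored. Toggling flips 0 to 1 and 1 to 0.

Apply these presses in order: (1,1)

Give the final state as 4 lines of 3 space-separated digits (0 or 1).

After press 1 at (1,1):
1 1 0
1 0 0
1 1 1
0 1 1

Answer: 1 1 0
1 0 0
1 1 1
0 1 1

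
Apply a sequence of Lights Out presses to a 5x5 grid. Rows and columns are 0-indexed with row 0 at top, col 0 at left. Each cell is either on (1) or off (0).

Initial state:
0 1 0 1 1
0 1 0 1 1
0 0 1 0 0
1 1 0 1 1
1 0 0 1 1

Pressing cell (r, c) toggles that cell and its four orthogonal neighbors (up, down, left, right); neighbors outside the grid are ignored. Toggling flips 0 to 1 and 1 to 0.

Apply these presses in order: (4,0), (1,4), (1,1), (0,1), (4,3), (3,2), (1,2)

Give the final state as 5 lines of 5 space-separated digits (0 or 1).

After press 1 at (4,0):
0 1 0 1 1
0 1 0 1 1
0 0 1 0 0
0 1 0 1 1
0 1 0 1 1

After press 2 at (1,4):
0 1 0 1 0
0 1 0 0 0
0 0 1 0 1
0 1 0 1 1
0 1 0 1 1

After press 3 at (1,1):
0 0 0 1 0
1 0 1 0 0
0 1 1 0 1
0 1 0 1 1
0 1 0 1 1

After press 4 at (0,1):
1 1 1 1 0
1 1 1 0 0
0 1 1 0 1
0 1 0 1 1
0 1 0 1 1

After press 5 at (4,3):
1 1 1 1 0
1 1 1 0 0
0 1 1 0 1
0 1 0 0 1
0 1 1 0 0

After press 6 at (3,2):
1 1 1 1 0
1 1 1 0 0
0 1 0 0 1
0 0 1 1 1
0 1 0 0 0

After press 7 at (1,2):
1 1 0 1 0
1 0 0 1 0
0 1 1 0 1
0 0 1 1 1
0 1 0 0 0

Answer: 1 1 0 1 0
1 0 0 1 0
0 1 1 0 1
0 0 1 1 1
0 1 0 0 0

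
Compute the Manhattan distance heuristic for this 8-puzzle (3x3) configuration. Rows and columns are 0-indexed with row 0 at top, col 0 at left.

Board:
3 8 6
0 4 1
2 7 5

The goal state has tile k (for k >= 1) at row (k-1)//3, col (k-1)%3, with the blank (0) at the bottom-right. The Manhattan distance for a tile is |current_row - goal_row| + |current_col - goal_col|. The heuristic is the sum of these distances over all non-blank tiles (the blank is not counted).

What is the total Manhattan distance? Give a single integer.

Tile 3: at (0,0), goal (0,2), distance |0-0|+|0-2| = 2
Tile 8: at (0,1), goal (2,1), distance |0-2|+|1-1| = 2
Tile 6: at (0,2), goal (1,2), distance |0-1|+|2-2| = 1
Tile 4: at (1,1), goal (1,0), distance |1-1|+|1-0| = 1
Tile 1: at (1,2), goal (0,0), distance |1-0|+|2-0| = 3
Tile 2: at (2,0), goal (0,1), distance |2-0|+|0-1| = 3
Tile 7: at (2,1), goal (2,0), distance |2-2|+|1-0| = 1
Tile 5: at (2,2), goal (1,1), distance |2-1|+|2-1| = 2
Sum: 2 + 2 + 1 + 1 + 3 + 3 + 1 + 2 = 15

Answer: 15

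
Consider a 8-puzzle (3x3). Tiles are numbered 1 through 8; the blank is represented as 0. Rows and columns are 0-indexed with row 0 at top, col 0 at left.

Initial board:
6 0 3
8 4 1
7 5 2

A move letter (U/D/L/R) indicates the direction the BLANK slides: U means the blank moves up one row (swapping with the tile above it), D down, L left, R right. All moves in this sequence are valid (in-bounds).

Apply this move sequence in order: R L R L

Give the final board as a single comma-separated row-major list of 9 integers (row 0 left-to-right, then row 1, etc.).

After move 1 (R):
6 3 0
8 4 1
7 5 2

After move 2 (L):
6 0 3
8 4 1
7 5 2

After move 3 (R):
6 3 0
8 4 1
7 5 2

After move 4 (L):
6 0 3
8 4 1
7 5 2

Answer: 6, 0, 3, 8, 4, 1, 7, 5, 2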